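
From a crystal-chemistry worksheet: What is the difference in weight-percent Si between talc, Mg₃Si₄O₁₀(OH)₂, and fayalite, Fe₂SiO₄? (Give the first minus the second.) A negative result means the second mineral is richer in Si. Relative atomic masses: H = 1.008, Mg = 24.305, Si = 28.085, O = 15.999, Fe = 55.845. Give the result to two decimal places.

15.84 percentage points

Si in Mg₃Si₄O₁₀(OH)₂: molar mass 379.259 g/mol; 4×28.085 = 112.340 g → 29.62 wt%.
Si in Fe₂SiO₄: molar mass 203.771 g/mol; 1×28.085 = 28.085 g → 13.78 wt%.
Difference = 29.62 − 13.78 = 15.84 percentage points.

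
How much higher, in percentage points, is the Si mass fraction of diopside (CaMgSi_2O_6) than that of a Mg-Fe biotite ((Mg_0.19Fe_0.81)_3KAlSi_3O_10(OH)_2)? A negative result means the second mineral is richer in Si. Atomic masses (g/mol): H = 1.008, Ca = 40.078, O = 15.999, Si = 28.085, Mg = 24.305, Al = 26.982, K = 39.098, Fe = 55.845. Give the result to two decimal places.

8.88 percentage points

First mineral: 56.170 g Si in 216.547 g formula = 25.94 wt% Si.
Second mineral: 84.255 g Si in 493.896 g formula = 17.06 wt% Si.
25.94% − 17.06% gives a difference of 8.88 percentage points.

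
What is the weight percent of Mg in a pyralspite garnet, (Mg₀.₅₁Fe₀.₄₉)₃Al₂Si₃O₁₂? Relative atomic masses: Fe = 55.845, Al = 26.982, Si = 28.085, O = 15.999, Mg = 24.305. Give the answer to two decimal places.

8.27 mass %

M((Mg₀.₅₁Fe₀.₄₉)₃Al₂Si₃O₁₂) = 449.486 g/mol.
Mg contributes 1.53 × 24.305 = 37.187 g per mole.
37.187/449.486 = 0.0827 → 8.27%.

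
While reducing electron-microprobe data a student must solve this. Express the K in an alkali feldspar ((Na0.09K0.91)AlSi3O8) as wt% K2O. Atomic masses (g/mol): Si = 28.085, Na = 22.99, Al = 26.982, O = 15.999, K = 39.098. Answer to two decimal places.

Formula mass = 276.877 g/mol.
0.91 K → 0.4550 mol K2O per formula unit; M(K2O) = 94.195, so K2O mass = 42.859 g.
42.859/276.877 × 100 = 15.48 wt%.

15.48 wt%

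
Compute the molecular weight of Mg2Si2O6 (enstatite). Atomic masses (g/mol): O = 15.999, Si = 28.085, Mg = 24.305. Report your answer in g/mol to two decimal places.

200.77 g/mol

Mg: 2 × 24.305 = 48.6100
Si: 2 × 28.085 = 56.1700
O: 6 × 15.999 = 95.9940
Summing the contributions gives the formula mass.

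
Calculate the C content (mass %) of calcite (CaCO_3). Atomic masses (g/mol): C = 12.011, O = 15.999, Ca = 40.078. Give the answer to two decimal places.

12.00 mass %

Formula mass = 1·40.078 + 1·12.011 + 3·15.999 = 100.086 g/mol, of which 12.011 g is C.
So C makes up 12.011/100.086 = 0.1200 of the mass, i.e. 12.00%.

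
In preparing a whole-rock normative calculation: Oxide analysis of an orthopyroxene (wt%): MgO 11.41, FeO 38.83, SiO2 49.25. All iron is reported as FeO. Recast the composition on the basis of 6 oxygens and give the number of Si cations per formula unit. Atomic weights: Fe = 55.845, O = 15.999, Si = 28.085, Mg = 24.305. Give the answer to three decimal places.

MgO (M=40.304): mol = 0.28310; Mg = 0.28310, O = 0.28310.
FeO (M=71.844): mol = 0.54048; Fe = 0.54048, O = 0.54048.
SiO2 (M=60.083): mol = 0.81970; Si = 0.81970, O = 1.63940.
ΣO = 2.46298; factor = 6/ΣO = 2.43607.
Si apfu = 0.81970 × 2.43607 = 1.997.

1.997 Si apfu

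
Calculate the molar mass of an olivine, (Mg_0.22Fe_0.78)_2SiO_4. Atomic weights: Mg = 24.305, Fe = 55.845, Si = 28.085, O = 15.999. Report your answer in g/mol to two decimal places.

189.89 g/mol

M = 0.44*24.305 + 1.56*55.845 + 1*28.085 + 4*15.999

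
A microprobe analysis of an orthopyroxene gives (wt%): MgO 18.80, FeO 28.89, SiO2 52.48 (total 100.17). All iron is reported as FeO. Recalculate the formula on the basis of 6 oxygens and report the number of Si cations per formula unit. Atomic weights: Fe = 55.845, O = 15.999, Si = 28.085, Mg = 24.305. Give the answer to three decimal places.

18.80 wt% MgO ÷ 40.304 g/mol = 0.46645 mol, giving 0.46645 Mg and 0.46645 O.
28.89 wt% FeO ÷ 71.844 g/mol = 0.40212 mol, giving 0.40212 Fe and 0.40212 O.
52.48 wt% SiO2 ÷ 60.083 g/mol = 0.87346 mol, giving 0.87346 Si and 1.74692 O.
Oxygen sums to 2.61549; scaling by 6/2.61549 = 2.29403 puts the formula on 6 O.
Si: 0.87346 × 2.29403 = 2.004 atoms per formula unit.

2.004 Si apfu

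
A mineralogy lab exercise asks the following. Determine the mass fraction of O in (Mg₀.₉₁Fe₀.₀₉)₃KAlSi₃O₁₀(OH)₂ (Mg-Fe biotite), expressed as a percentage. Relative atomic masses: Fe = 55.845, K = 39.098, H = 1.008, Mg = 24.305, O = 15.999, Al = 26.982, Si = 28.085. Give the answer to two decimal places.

Molar mass of (Mg₀.₉₁Fe₀.₀₉)₃KAlSi₃O₁₀(OH)₂: 2.73×24.305 + 0.27×55.845 + 1×39.098 + 1×26.982 + 3×28.085 + 12×15.999 + 2×1.008 = 425.770 g/mol.
Mass of O per formula unit: 12 × 15.999 = 191.988 g.
Weight fraction O = 191.988 / 425.770 = 0.4509.

45.09 wt%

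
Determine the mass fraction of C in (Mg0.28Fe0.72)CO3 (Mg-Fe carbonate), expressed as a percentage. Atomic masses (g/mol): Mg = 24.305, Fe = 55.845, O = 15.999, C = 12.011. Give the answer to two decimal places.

Molar mass of (Mg0.28Fe0.72)CO3: 0.28·24.305 + 0.72·55.845 + 1·12.011 + 3·15.999 = 107.022 g/mol.
Mass of C per formula unit: 1 × 12.011 = 12.011 g.
Weight fraction C = 12.011 / 107.022 = 0.1122.

11.22 mass %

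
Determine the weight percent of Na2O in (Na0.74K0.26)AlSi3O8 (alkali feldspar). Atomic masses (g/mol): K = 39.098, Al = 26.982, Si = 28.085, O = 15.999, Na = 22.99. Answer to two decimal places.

8.61 wt%

M((Na0.74K0.26)AlSi3O8) = 266.407 g/mol; M(Na2O) = 61.979 g/mol.
Moles Na2O per formula unit = 0.74 Na ÷ 2 = 0.3700.
Na2O fraction = (0.3700 × 61.979) / 266.407 = 22.932/266.407 = 0.0861.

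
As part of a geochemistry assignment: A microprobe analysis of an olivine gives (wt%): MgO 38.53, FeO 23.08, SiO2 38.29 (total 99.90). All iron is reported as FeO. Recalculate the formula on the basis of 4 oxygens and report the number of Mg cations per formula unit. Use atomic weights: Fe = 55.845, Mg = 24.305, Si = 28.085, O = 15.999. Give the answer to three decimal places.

1.499 Mg apfu

MgO: 38.53/40.304 = 0.95598 mol → 0.95598 mol Mg, 0.95598 mol O.
FeO: 23.08/71.844 = 0.32125 mol → 0.32125 mol Fe, 0.32125 mol O.
SiO2: 38.29/60.083 = 0.63729 mol → 0.63729 mol Si, 1.27458 mol O.
Total oxygen = 2.55181 mol. Normalization factor = 4/2.55181 = 1.56751.
Mg per 4 O = 0.95598 × 1.56751 = 1.499.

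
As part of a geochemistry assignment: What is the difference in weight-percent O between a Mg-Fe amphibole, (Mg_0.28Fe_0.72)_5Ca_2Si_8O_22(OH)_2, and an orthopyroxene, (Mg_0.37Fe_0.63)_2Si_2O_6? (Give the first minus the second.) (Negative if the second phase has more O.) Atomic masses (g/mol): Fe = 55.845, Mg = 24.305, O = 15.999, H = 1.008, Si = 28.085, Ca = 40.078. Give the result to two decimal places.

M((Mg_0.28Fe_0.72)_5Ca_2Si_8O_22(OH)_2) = 925.897 g/mol, so wt% O = 383.976/925.897 × 100 = 41.47%.
M((Mg_0.37Fe_0.63)_2Si_2O_6) = 240.514 g/mol, so wt% O = 95.994/240.514 × 100 = 39.91%.
41.47 − 39.91 = 1.56 pp.

1.56 percentage points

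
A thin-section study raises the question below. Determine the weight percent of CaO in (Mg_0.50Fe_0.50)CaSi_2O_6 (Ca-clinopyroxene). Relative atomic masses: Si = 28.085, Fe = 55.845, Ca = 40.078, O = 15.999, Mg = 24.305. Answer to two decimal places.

Formula mass = 232.317 g/mol.
1 Ca → 1.0000 mol CaO per formula unit; M(CaO) = 56.077, so CaO mass = 56.077 g.
56.077/232.317 × 100 = 24.14 wt%.

24.14 wt%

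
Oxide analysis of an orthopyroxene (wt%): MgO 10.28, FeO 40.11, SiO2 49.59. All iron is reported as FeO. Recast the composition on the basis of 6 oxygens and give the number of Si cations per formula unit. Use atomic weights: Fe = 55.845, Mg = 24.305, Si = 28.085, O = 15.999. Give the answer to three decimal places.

10.28 wt% MgO ÷ 40.304 g/mol = 0.25506 mol, giving 0.25506 Mg and 0.25506 O.
40.11 wt% FeO ÷ 71.844 g/mol = 0.55829 mol, giving 0.55829 Fe and 0.55829 O.
49.59 wt% SiO2 ÷ 60.083 g/mol = 0.82536 mol, giving 0.82536 Si and 1.65072 O.
Oxygen sums to 2.46407; scaling by 6/2.46407 = 2.43500 puts the formula on 6 O.
Si: 0.82536 × 2.43500 = 2.010 atoms per formula unit.

2.010 Si apfu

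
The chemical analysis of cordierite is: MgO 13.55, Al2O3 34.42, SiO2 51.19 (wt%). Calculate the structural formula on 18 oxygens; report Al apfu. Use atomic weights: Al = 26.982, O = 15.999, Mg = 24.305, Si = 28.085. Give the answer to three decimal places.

3.981 Al apfu

MgO: 13.55/40.304 = 0.33619 mol → 0.33619 mol Mg, 0.33619 mol O.
Al2O3: 34.42/101.961 = 0.33758 mol → 0.67516 mol Al, 1.01274 mol O.
SiO2: 51.19/60.083 = 0.85199 mol → 0.85199 mol Si, 1.70398 mol O.
Total oxygen = 3.05291 mol. Normalization factor = 18/3.05291 = 5.89601.
Al per 18 O = 0.67516 × 5.89601 = 3.981.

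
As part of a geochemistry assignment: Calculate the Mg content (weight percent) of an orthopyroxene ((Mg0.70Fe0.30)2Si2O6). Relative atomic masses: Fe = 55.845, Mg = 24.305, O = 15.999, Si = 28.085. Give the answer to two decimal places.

15.49 weight percent

Formula mass = 1.40·24.305 + 0.60·55.845 + 2·28.085 + 6·15.999 = 219.698 g/mol, of which 34.027 g is Mg.
So Mg makes up 34.027/219.698 = 0.1549 of the mass, i.e. 15.49%.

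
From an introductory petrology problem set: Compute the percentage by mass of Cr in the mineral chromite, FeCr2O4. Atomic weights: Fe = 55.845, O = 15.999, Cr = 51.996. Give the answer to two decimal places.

46.46 wt%

Molar mass of FeCr2O4: 1×55.845 + 2×51.996 + 4×15.999 = 223.833 g/mol.
Mass of Cr per formula unit: 2 × 51.996 = 103.992 g.
Weight fraction Cr = 103.992 / 223.833 = 0.4646.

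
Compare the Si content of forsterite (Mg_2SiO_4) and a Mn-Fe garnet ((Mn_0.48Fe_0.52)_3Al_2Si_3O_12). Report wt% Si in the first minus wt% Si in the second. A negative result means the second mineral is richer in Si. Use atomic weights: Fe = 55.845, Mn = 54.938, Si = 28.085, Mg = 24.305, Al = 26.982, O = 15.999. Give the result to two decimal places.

2.99 percentage points

First mineral: 28.085 g Si in 140.691 g formula = 19.96 wt% Si.
Second mineral: 84.255 g Si in 496.436 g formula = 16.97 wt% Si.
19.96% − 16.97% gives a difference of 2.99 percentage points.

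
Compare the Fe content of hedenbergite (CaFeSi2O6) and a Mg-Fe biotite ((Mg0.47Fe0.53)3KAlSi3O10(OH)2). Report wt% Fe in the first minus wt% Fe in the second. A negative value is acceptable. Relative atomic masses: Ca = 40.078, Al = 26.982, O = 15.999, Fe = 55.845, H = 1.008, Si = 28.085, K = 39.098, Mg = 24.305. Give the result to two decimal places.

First mineral: 55.845 g Fe in 248.087 g formula = 22.51 wt% Fe.
Second mineral: 88.794 g Fe in 467.403 g formula = 19.00 wt% Fe.
22.51% − 19.00% gives a difference of 3.51 percentage points.

3.51 percentage points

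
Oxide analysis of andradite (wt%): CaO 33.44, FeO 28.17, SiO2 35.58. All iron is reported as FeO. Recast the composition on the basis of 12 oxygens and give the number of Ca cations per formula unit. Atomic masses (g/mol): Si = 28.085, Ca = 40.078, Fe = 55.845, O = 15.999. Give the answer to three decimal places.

3.293 Ca apfu

33.44 wt% CaO ÷ 56.077 g/mol = 0.59632 mol, giving 0.59632 Ca and 0.59632 O.
28.17 wt% FeO ÷ 71.844 g/mol = 0.39210 mol, giving 0.39210 Fe and 0.39210 O.
35.58 wt% SiO2 ÷ 60.083 g/mol = 0.59218 mol, giving 0.59218 Si and 1.18436 O.
Oxygen sums to 2.17278; scaling by 12/2.17278 = 5.52288 puts the formula on 12 O.
Ca: 0.59632 × 5.52288 = 3.293 atoms per formula unit.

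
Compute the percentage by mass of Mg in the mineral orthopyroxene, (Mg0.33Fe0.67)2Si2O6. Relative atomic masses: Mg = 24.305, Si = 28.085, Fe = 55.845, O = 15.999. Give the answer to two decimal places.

6.60 wt%

M((Mg0.33Fe0.67)2Si2O6) = 243.038 g/mol.
Mg contributes 0.66 × 24.305 = 16.041 g per mole.
16.041/243.038 = 0.0660 → 6.60%.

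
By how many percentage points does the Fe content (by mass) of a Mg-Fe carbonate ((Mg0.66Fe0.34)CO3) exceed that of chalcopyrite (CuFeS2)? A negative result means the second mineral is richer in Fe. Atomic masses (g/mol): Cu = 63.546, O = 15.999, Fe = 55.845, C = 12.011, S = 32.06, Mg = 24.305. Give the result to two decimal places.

-10.45 percentage points

Fe in (Mg0.66Fe0.34)CO3: molar mass 95.037 g/mol; 0.34×55.845 = 18.987 g → 19.98 wt%.
Fe in CuFeS2: molar mass 183.511 g/mol; 1×55.845 = 55.845 g → 30.43 wt%.
Difference = 19.98 − 30.43 = -10.45 percentage points.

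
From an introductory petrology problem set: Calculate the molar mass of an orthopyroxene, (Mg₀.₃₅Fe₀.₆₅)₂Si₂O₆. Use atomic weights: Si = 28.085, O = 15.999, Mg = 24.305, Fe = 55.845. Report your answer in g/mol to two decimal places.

241.78 g/mol

Mg: 0.70 × 24.305 = 17.0135
Fe: 1.30 × 55.845 = 72.5985
Si: 2 × 28.085 = 56.1700
O: 6 × 15.999 = 95.9940
Summing the contributions gives the formula mass.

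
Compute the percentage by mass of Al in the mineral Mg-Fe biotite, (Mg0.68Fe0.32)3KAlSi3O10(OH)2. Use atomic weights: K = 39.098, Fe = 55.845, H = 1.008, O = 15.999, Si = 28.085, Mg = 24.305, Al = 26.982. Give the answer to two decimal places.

M((Mg0.68Fe0.32)3KAlSi3O10(OH)2) = 447.532 g/mol.
Al contributes 1 × 26.982 = 26.982 g per mole.
26.982/447.532 = 0.0603 → 6.03%.

6.03 weight percent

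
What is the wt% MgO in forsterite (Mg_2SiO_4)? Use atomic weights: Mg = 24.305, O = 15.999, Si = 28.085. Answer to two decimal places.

57.29 wt%

Formula mass = 140.691 g/mol.
2 Mg → 2.0000 mol MgO per formula unit; M(MgO) = 40.304, so MgO mass = 80.608 g.
80.608/140.691 × 100 = 57.29 wt%.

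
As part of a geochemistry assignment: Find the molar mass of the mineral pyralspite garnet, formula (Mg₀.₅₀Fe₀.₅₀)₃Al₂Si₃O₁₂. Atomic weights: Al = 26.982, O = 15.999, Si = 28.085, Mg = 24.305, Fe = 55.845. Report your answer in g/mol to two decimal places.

The formula mass is the sum 1.50·24.305 + 1.50·55.845 + 2·26.982 + 3·28.085 + 12·15.999.

450.43 g/mol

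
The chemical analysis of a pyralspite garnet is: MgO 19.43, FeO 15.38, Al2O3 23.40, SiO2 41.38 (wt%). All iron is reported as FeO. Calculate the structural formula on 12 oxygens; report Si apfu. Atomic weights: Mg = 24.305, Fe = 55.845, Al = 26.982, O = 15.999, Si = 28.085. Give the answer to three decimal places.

19.43 wt% MgO ÷ 40.304 g/mol = 0.48209 mol, giving 0.48209 Mg and 0.48209 O.
15.38 wt% FeO ÷ 71.844 g/mol = 0.21407 mol, giving 0.21407 Fe and 0.21407 O.
23.40 wt% Al2O3 ÷ 101.961 g/mol = 0.22950 mol, giving 0.45900 Al and 0.68850 O.
41.38 wt% SiO2 ÷ 60.083 g/mol = 0.68871 mol, giving 0.68871 Si and 1.37742 O.
Oxygen sums to 2.76208; scaling by 12/2.76208 = 4.34455 puts the formula on 12 O.
Si: 0.68871 × 4.34455 = 2.992 atoms per formula unit.

2.992 Si apfu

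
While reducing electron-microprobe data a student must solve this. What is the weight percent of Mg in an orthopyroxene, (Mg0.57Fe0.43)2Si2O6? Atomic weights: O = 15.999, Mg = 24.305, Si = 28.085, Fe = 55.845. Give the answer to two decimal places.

M((Mg0.57Fe0.43)2Si2O6) = 227.898 g/mol.
Mg contributes 1.14 × 24.305 = 27.708 g per mole.
27.708/227.898 = 0.1216 → 12.16%.

12.16 mass %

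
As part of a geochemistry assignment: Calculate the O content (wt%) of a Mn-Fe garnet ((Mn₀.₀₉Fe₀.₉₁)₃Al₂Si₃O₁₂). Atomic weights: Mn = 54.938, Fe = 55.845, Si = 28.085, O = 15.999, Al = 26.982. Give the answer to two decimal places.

M((Mn₀.₀₉Fe₀.₉₁)₃Al₂Si₃O₁₂) = 497.497 g/mol.
O contributes 12 × 15.999 = 191.988 g per mole.
191.988/497.497 = 0.3859 → 38.59%.

38.59 wt%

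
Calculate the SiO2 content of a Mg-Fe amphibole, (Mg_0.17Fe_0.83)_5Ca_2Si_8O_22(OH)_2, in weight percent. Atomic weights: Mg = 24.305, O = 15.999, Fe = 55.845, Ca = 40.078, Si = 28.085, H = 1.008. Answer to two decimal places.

Formula mass = 943.244 g/mol.
8 Si → 8.0000 mol SiO2 per formula unit; M(SiO2) = 60.083, so SiO2 mass = 480.664 g.
480.664/943.244 × 100 = 50.96 wt%.

50.96 wt%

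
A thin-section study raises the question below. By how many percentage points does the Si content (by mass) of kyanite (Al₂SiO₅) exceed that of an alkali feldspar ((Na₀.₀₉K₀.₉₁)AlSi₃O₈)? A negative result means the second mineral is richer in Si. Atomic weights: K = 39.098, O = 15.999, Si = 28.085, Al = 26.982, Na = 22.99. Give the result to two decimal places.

-13.10 percentage points

First mineral: 28.085 g Si in 162.044 g formula = 17.33 wt% Si.
Second mineral: 84.255 g Si in 276.877 g formula = 30.43 wt% Si.
17.33% − 30.43% gives a difference of -13.10 percentage points.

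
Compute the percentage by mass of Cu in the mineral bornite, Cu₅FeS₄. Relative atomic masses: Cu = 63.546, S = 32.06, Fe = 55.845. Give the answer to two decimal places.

Formula mass = 5×63.546 + 1×55.845 + 4×32.06 = 501.815 g/mol, of which 317.730 g is Cu.
So Cu makes up 317.730/501.815 = 0.6332 of the mass, i.e. 63.32%.

63.32 mass %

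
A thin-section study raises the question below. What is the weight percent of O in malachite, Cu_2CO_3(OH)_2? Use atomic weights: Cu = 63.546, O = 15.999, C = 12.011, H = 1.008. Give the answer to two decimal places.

M(Cu_2CO_3(OH)_2) = 221.114 g/mol.
O contributes 5 × 15.999 = 79.995 g per mole.
79.995/221.114 = 0.3618 → 36.18%.

36.18 wt%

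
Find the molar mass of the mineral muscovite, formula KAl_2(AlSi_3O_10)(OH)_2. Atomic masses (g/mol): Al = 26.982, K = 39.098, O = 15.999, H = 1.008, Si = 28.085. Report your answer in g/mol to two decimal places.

398.30 g/mol

M = 1*39.098 + 3*26.982 + 3*28.085 + 12*15.999 + 2*1.008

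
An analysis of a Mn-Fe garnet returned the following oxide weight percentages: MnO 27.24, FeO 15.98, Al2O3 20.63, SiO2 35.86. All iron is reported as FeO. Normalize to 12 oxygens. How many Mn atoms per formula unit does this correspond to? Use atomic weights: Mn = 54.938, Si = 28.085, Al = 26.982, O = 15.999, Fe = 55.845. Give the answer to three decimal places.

1.914 Mn apfu

27.24 wt% MnO ÷ 70.937 g/mol = 0.38400 mol, giving 0.38400 Mn and 0.38400 O.
15.98 wt% FeO ÷ 71.844 g/mol = 0.22243 mol, giving 0.22243 Fe and 0.22243 O.
20.63 wt% Al2O3 ÷ 101.961 g/mol = 0.20233 mol, giving 0.40466 Al and 0.60699 O.
35.86 wt% SiO2 ÷ 60.083 g/mol = 0.59684 mol, giving 0.59684 Si and 1.19368 O.
Oxygen sums to 2.40710; scaling by 12/2.40710 = 4.98525 puts the formula on 12 O.
Mn: 0.38400 × 4.98525 = 1.914 atoms per formula unit.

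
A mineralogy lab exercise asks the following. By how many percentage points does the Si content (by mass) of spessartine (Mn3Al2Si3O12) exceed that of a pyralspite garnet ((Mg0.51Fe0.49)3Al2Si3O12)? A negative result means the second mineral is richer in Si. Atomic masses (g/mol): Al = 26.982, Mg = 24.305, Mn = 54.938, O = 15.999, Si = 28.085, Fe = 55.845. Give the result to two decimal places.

-1.72 percentage points

First mineral: 84.255 g Si in 495.021 g formula = 17.02 wt% Si.
Second mineral: 84.255 g Si in 449.486 g formula = 18.74 wt% Si.
17.02% − 18.74% gives a difference of -1.72 percentage points.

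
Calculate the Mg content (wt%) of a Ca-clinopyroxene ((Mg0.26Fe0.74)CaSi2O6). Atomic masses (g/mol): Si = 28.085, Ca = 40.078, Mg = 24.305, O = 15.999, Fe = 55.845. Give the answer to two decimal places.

2.63 wt%

Formula mass = 0.26*24.305 + 0.74*55.845 + 1*40.078 + 2*28.085 + 6*15.999 = 239.887 g/mol, of which 6.319 g is Mg.
So Mg makes up 6.319/239.887 = 0.0263 of the mass, i.e. 2.63%.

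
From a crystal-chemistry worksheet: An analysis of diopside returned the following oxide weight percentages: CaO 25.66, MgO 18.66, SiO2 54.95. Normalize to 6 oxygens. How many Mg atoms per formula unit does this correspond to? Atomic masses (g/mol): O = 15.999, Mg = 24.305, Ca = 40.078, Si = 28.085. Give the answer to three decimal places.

1.010 Mg apfu

CaO (M=56.077): mol = 0.45759; Ca = 0.45759, O = 0.45759.
MgO (M=40.304): mol = 0.46298; Mg = 0.46298, O = 0.46298.
SiO2 (M=60.083): mol = 0.91457; Si = 0.91457, O = 1.82914.
ΣO = 2.74971; factor = 6/ΣO = 2.18205.
Mg apfu = 0.46298 × 2.18205 = 1.010.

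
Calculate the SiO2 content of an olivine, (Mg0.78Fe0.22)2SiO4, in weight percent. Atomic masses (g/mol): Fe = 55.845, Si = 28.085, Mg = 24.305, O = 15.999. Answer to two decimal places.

Molar mass of (Mg0.78Fe0.22)2SiO4 = 1.56·24.305 + 0.44·55.845 + 1·28.085 + 4·15.999 = 154.569 g/mol.
Each formula unit contains 1 Si, equivalent to 1/1 = 1.0000 mol SiO2.
M(SiO2) = 1×28.085 + 2×15.999 = 60.083 g/mol.
Mass of SiO2 per formula unit = 1.0000 × 60.083 = 60.083 g.
SiO2 wt% = 60.083 / 154.569 × 100 = 38.87%.

38.87 wt%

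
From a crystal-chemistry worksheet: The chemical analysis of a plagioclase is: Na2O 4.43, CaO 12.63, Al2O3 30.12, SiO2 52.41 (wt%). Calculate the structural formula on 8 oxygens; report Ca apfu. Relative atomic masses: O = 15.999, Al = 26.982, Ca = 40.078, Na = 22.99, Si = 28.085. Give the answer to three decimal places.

Na2O (M=61.979): mol = 0.07148; Na = 0.14296, O = 0.07148.
CaO (M=56.077): mol = 0.22523; Ca = 0.22523, O = 0.22523.
Al2O3 (M=101.961): mol = 0.29541; Al = 0.59082, O = 0.88623.
SiO2 (M=60.083): mol = 0.87229; Si = 0.87229, O = 1.74458.
ΣO = 2.92752; factor = 8/ΣO = 2.73269.
Ca apfu = 0.22523 × 2.73269 = 0.615.

0.615 Ca apfu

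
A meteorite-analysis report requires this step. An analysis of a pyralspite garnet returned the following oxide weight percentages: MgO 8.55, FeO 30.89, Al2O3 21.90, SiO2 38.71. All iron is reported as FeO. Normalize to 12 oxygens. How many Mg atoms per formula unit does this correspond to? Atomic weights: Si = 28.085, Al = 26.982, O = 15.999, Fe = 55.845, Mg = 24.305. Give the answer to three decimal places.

MgO: 8.55/40.304 = 0.21214 mol → 0.21214 mol Mg, 0.21214 mol O.
FeO: 30.89/71.844 = 0.42996 mol → 0.42996 mol Fe, 0.42996 mol O.
Al2O3: 21.90/101.961 = 0.21479 mol → 0.42958 mol Al, 0.64437 mol O.
SiO2: 38.71/60.083 = 0.64428 mol → 0.64428 mol Si, 1.28856 mol O.
Total oxygen = 2.57503 mol. Normalization factor = 12/2.57503 = 4.66014.
Mg per 12 O = 0.21214 × 4.66014 = 0.989.

0.989 Mg apfu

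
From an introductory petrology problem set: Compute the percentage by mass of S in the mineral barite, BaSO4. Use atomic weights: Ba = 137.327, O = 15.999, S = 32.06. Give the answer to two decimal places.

13.74 weight percent

Formula mass = 1×137.327 + 1×32.06 + 4×15.999 = 233.383 g/mol, of which 32.060 g is S.
So S makes up 32.060/233.383 = 0.1374 of the mass, i.e. 13.74%.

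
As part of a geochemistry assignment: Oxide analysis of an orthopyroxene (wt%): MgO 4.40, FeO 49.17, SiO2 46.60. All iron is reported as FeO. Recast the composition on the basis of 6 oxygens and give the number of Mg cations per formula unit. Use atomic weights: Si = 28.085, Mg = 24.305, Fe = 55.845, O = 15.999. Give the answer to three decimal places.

4.40 wt% MgO ÷ 40.304 g/mol = 0.10917 mol, giving 0.10917 Mg and 0.10917 O.
49.17 wt% FeO ÷ 71.844 g/mol = 0.68440 mol, giving 0.68440 Fe and 0.68440 O.
46.60 wt% SiO2 ÷ 60.083 g/mol = 0.77559 mol, giving 0.77559 Si and 1.55118 O.
Oxygen sums to 2.34475; scaling by 6/2.34475 = 2.55891 puts the formula on 6 O.
Mg: 0.10917 × 2.55891 = 0.279 atoms per formula unit.

0.279 Mg apfu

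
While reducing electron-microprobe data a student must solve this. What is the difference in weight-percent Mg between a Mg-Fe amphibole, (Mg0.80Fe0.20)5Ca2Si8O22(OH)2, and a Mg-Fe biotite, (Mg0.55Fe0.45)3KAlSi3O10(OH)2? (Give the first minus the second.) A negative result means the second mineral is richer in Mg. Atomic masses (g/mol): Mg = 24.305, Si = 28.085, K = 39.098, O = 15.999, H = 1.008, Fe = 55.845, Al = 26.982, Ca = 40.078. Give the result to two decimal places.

2.80 percentage points

Mg in (Mg0.80Fe0.20)5Ca2Si8O22(OH)2: molar mass 843.893 g/mol; 4×24.305 = 97.220 g → 11.52 wt%.
Mg in (Mg0.55Fe0.45)3KAlSi3O10(OH)2: molar mass 459.833 g/mol; 1.65×24.305 = 40.103 g → 8.72 wt%.
Difference = 11.52 − 8.72 = 2.80 percentage points.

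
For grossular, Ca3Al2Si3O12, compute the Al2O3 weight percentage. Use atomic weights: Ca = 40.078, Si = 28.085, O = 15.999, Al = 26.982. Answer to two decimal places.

Formula mass = 450.441 g/mol.
2 Al → 1.0000 mol Al2O3 per formula unit; M(Al2O3) = 101.961, so Al2O3 mass = 101.961 g.
101.961/450.441 × 100 = 22.64 wt%.

22.64 wt%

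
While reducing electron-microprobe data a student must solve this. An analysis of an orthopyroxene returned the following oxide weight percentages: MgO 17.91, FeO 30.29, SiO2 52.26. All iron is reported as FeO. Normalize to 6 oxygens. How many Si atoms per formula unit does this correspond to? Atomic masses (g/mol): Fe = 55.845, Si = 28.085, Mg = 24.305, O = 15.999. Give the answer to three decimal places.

MgO: 17.91/40.304 = 0.44437 mol → 0.44437 mol Mg, 0.44437 mol O.
FeO: 30.29/71.844 = 0.42161 mol → 0.42161 mol Fe, 0.42161 mol O.
SiO2: 52.26/60.083 = 0.86980 mol → 0.86980 mol Si, 1.73960 mol O.
Total oxygen = 2.60558 mol. Normalization factor = 6/2.60558 = 2.30275.
Si per 6 O = 0.86980 × 2.30275 = 2.003.

2.003 Si apfu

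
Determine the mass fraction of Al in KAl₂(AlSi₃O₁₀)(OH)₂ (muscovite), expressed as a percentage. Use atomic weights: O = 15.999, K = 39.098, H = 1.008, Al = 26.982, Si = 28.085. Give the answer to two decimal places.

M(KAl₂(AlSi₃O₁₀)(OH)₂) = 398.303 g/mol.
Al contributes 3 × 26.982 = 80.946 g per mole.
80.946/398.303 = 0.2032 → 20.32%.

20.32 mass %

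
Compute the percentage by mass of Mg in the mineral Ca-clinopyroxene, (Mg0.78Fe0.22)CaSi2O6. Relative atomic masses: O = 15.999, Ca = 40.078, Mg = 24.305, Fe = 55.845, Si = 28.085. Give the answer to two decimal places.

Formula mass = 0.78×24.305 + 0.22×55.845 + 1×40.078 + 2×28.085 + 6×15.999 = 223.486 g/mol, of which 18.958 g is Mg.
So Mg makes up 18.958/223.486 = 0.0848 of the mass, i.e. 8.48%.

8.48 wt%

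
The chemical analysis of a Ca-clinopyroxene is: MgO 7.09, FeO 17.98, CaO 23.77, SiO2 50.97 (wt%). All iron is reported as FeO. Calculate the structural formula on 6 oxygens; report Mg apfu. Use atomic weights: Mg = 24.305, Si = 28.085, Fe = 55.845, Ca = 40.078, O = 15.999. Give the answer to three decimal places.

0.414 Mg apfu

MgO: 7.09/40.304 = 0.17591 mol → 0.17591 mol Mg, 0.17591 mol O.
FeO: 17.98/71.844 = 0.25026 mol → 0.25026 mol Fe, 0.25026 mol O.
CaO: 23.77/56.077 = 0.42388 mol → 0.42388 mol Ca, 0.42388 mol O.
SiO2: 50.97/60.083 = 0.84833 mol → 0.84833 mol Si, 1.69666 mol O.
Total oxygen = 2.54671 mol. Normalization factor = 6/2.54671 = 2.35598.
Mg per 6 O = 0.17591 × 2.35598 = 0.414.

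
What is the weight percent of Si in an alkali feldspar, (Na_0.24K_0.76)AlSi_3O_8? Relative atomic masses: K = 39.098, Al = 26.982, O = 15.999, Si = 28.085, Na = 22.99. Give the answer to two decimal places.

M((Na_0.24K_0.76)AlSi_3O_8) = 274.461 g/mol.
Si contributes 3 × 28.085 = 84.255 g per mole.
84.255/274.461 = 0.3070 → 30.70%.

30.70 weight percent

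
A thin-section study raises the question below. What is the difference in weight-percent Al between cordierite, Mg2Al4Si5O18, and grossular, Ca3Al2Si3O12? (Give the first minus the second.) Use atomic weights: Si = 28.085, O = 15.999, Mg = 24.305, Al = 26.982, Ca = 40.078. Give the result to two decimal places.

Al in Mg2Al4Si5O18: molar mass 584.945 g/mol; 4×26.982 = 107.928 g → 18.45 wt%.
Al in Ca3Al2Si3O12: molar mass 450.441 g/mol; 2×26.982 = 53.964 g → 11.98 wt%.
Difference = 18.45 − 11.98 = 6.47 percentage points.

6.47 percentage points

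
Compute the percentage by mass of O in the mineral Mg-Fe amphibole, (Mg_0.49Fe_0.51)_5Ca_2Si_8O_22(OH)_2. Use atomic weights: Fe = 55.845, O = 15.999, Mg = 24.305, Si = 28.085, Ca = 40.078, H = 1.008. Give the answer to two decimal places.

Formula mass = 2.45·24.305 + 2.55·55.845 + 2·40.078 + 8·28.085 + 24·15.999 + 2·1.008 = 892.780 g/mol, of which 383.976 g is O.
So O makes up 383.976/892.780 = 0.4301 of the mass, i.e. 43.01%.

43.01 weight percent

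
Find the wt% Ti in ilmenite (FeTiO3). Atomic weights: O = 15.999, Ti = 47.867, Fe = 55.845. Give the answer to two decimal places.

Formula mass = 1·55.845 + 1·47.867 + 3·15.999 = 151.709 g/mol, of which 47.867 g is Ti.
So Ti makes up 47.867/151.709 = 0.3155 of the mass, i.e. 31.55%.

31.55 mass %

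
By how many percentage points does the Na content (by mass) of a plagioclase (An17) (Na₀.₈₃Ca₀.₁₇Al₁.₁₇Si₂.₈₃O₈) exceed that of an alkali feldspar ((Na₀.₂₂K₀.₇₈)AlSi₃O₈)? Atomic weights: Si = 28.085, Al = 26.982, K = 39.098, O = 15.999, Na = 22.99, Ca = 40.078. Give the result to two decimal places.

First mineral: 19.082 g Na in 264.936 g formula = 7.20 wt% Na.
Second mineral: 5.058 g Na in 274.783 g formula = 1.84 wt% Na.
7.20% − 1.84% gives a difference of 5.36 percentage points.

5.36 percentage points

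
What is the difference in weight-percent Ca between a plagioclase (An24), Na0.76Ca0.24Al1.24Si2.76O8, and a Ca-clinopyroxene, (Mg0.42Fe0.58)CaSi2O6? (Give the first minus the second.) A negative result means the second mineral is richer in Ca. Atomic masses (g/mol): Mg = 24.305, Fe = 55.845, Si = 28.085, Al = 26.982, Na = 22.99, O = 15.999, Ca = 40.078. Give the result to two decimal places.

M(Na0.76Ca0.24Al1.24Si2.76O8) = 266.055 g/mol, so wt% Ca = 9.619/266.055 × 100 = 3.62%.
M((Mg0.42Fe0.58)CaSi2O6) = 234.840 g/mol, so wt% Ca = 40.078/234.840 × 100 = 17.07%.
3.62 − 17.07 = -13.45 pp.

-13.45 percentage points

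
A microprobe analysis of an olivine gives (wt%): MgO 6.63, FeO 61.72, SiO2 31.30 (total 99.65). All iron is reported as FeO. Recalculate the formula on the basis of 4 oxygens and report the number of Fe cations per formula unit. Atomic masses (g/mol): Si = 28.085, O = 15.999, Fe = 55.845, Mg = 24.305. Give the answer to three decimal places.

1.664 Fe apfu

MgO: 6.63/40.304 = 0.16450 mol → 0.16450 mol Mg, 0.16450 mol O.
FeO: 61.72/71.844 = 0.85908 mol → 0.85908 mol Fe, 0.85908 mol O.
SiO2: 31.30/60.083 = 0.52095 mol → 0.52095 mol Si, 1.04190 mol O.
Total oxygen = 2.06548 mol. Normalization factor = 4/2.06548 = 1.93660.
Fe per 4 O = 0.85908 × 1.93660 = 1.664.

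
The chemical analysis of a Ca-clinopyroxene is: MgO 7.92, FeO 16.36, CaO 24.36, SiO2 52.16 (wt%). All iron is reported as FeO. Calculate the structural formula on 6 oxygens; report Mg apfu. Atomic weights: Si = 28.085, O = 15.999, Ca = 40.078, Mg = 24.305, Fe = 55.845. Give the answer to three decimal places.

0.454 Mg apfu

MgO: 7.92/40.304 = 0.19651 mol → 0.19651 mol Mg, 0.19651 mol O.
FeO: 16.36/71.844 = 0.22772 mol → 0.22772 mol Fe, 0.22772 mol O.
CaO: 24.36/56.077 = 0.43440 mol → 0.43440 mol Ca, 0.43440 mol O.
SiO2: 52.16/60.083 = 0.86813 mol → 0.86813 mol Si, 1.73626 mol O.
Total oxygen = 2.59489 mol. Normalization factor = 6/2.59489 = 2.31224.
Mg per 6 O = 0.19651 × 2.31224 = 0.454.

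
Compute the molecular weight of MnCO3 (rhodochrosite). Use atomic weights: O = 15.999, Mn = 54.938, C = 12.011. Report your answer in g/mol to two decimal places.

114.95 g/mol

The formula mass is the sum 1(54.938) + 1(12.011) + 3(15.999).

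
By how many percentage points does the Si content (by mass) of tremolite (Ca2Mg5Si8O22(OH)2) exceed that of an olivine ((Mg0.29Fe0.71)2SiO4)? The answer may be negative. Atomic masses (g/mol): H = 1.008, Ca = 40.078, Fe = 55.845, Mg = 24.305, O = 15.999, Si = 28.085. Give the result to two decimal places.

Si in Ca2Mg5Si8O22(OH)2: molar mass 812.353 g/mol; 8×28.085 = 224.680 g → 27.66 wt%.
Si in (Mg0.29Fe0.71)2SiO4: molar mass 185.478 g/mol; 1×28.085 = 28.085 g → 15.14 wt%.
Difference = 27.66 − 15.14 = 12.52 percentage points.

12.52 percentage points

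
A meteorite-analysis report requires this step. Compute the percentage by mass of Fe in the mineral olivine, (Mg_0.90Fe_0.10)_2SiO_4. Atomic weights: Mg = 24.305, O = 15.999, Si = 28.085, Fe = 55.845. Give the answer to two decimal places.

7.60 mass %

Formula mass = 1.80×24.305 + 0.20×55.845 + 1×28.085 + 4×15.999 = 146.999 g/mol, of which 11.169 g is Fe.
So Fe makes up 11.169/146.999 = 0.0760 of the mass, i.e. 7.60%.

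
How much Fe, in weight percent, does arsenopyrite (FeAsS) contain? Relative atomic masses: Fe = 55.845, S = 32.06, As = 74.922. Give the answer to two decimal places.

M(FeAsS) = 162.827 g/mol.
Fe contributes 1 × 55.845 = 55.845 g per mole.
55.845/162.827 = 0.3430 → 34.30%.

34.30 weight percent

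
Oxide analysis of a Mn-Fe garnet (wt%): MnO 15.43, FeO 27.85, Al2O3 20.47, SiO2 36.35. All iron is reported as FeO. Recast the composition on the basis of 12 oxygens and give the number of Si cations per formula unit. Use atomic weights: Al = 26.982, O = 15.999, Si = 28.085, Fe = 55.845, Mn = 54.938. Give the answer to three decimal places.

MnO (M=70.937): mol = 0.21752; Mn = 0.21752, O = 0.21752.
FeO (M=71.844): mol = 0.38765; Fe = 0.38765, O = 0.38765.
Al2O3 (M=101.961): mol = 0.20076; Al = 0.40152, O = 0.60228.
SiO2 (M=60.083): mol = 0.60500; Si = 0.60500, O = 1.21000.
ΣO = 2.41745; factor = 12/ΣO = 4.96391.
Si apfu = 0.60500 × 4.96391 = 3.003.

3.003 Si apfu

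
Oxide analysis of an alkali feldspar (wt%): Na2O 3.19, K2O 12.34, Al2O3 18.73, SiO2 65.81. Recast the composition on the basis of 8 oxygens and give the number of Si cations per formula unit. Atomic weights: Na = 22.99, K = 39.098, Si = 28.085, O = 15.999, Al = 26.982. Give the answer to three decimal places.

2.997 Si apfu

Na2O (M=61.979): mol = 0.05147; Na = 0.10294, O = 0.05147.
K2O (M=94.195): mol = 0.13100; K = 0.26200, O = 0.13100.
Al2O3 (M=101.961): mol = 0.18370; Al = 0.36740, O = 0.55110.
SiO2 (M=60.083): mol = 1.09532; Si = 1.09532, O = 2.19064.
ΣO = 2.92421; factor = 8/ΣO = 2.73578.
Si apfu = 1.09532 × 2.73578 = 2.997.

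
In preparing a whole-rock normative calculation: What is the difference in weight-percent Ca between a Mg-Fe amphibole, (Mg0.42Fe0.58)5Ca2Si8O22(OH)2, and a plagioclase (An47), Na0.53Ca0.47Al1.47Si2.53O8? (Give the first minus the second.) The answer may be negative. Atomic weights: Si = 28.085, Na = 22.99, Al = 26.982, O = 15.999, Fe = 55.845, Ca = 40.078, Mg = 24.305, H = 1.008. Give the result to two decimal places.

First mineral: 80.156 g Ca in 903.819 g formula = 8.87 wt% Ca.
Second mineral: 18.837 g Ca in 269.732 g formula = 6.98 wt% Ca.
8.87% − 6.98% gives a difference of 1.89 percentage points.

1.89 percentage points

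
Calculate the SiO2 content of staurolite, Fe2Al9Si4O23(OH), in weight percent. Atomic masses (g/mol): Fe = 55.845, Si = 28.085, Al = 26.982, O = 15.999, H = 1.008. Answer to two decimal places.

M(Fe2Al9Si4O23(OH)) = 851.852 g/mol; M(SiO2) = 60.083 g/mol.
Moles SiO2 per formula unit = 4 Si ÷ 1 = 4.0000.
SiO2 fraction = (4.0000 × 60.083) / 851.852 = 240.332/851.852 = 0.2821.

28.21 wt%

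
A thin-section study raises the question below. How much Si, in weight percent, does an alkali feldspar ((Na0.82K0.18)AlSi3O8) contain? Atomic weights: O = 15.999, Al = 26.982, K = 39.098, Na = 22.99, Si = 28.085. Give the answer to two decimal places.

M((Na0.82K0.18)AlSi3O8) = 265.118 g/mol.
Si contributes 3 × 28.085 = 84.255 g per mole.
84.255/265.118 = 0.3178 → 31.78%.

31.78 weight percent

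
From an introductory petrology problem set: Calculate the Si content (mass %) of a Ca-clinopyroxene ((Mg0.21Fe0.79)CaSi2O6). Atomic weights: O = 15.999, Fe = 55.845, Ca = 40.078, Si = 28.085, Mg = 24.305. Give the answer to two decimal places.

23.26 mass %

Molar mass of (Mg0.21Fe0.79)CaSi2O6: 0.21×24.305 + 0.79×55.845 + 1×40.078 + 2×28.085 + 6×15.999 = 241.464 g/mol.
Mass of Si per formula unit: 2 × 28.085 = 56.170 g.
Weight fraction Si = 56.170 / 241.464 = 0.2326.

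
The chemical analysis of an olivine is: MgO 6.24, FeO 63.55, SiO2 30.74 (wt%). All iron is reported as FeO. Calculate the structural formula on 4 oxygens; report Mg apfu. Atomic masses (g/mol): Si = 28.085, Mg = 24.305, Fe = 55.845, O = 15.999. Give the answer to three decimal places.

6.24 wt% MgO ÷ 40.304 g/mol = 0.15482 mol, giving 0.15482 Mg and 0.15482 O.
63.55 wt% FeO ÷ 71.844 g/mol = 0.88456 mol, giving 0.88456 Fe and 0.88456 O.
30.74 wt% SiO2 ÷ 60.083 g/mol = 0.51163 mol, giving 0.51163 Si and 1.02326 O.
Oxygen sums to 2.06264; scaling by 4/2.06264 = 1.93926 puts the formula on 4 O.
Mg: 0.15482 × 1.93926 = 0.300 atoms per formula unit.

0.300 Mg apfu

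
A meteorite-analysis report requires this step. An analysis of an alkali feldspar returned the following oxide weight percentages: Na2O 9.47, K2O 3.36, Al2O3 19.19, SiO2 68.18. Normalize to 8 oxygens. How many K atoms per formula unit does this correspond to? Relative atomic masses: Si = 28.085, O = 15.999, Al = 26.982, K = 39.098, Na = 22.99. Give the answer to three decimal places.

Na2O (M=61.979): mol = 0.15279; Na = 0.30558, O = 0.15279.
K2O (M=94.195): mol = 0.03567; K = 0.07134, O = 0.03567.
Al2O3 (M=101.961): mol = 0.18821; Al = 0.37642, O = 0.56463.
SiO2 (M=60.083): mol = 1.13476; Si = 1.13476, O = 2.26952.
ΣO = 3.02261; factor = 8/ΣO = 2.64672.
K apfu = 0.07134 × 2.64672 = 0.189.

0.189 K apfu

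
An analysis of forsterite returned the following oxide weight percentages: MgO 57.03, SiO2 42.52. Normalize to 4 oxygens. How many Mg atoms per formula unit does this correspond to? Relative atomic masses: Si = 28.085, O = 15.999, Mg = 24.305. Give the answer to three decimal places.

2.000 Mg apfu

57.03 wt% MgO ÷ 40.304 g/mol = 1.41500 mol, giving 1.41500 Mg and 1.41500 O.
42.52 wt% SiO2 ÷ 60.083 g/mol = 0.70769 mol, giving 0.70769 Si and 1.41538 O.
Oxygen sums to 2.83038; scaling by 4/2.83038 = 1.41324 puts the formula on 4 O.
Mg: 1.41500 × 1.41324 = 2.000 atoms per formula unit.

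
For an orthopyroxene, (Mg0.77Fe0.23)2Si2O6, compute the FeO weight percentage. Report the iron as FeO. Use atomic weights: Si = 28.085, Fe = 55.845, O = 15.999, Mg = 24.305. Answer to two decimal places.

15.35 wt%

M((Mg0.77Fe0.23)2Si2O6) = 215.282 g/mol; M(FeO) = 71.844 g/mol.
Moles FeO per formula unit = 0.46 Fe ÷ 1 = 0.4600.
FeO fraction = (0.4600 × 71.844) / 215.282 = 33.048/215.282 = 0.1535.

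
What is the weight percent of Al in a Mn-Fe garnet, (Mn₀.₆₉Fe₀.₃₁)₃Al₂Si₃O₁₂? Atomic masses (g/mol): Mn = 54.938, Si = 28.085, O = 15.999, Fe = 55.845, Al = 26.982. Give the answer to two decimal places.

Formula mass = 2.07·54.938 + 0.93·55.845 + 2·26.982 + 3·28.085 + 12·15.999 = 495.865 g/mol, of which 53.964 g is Al.
So Al makes up 53.964/495.865 = 0.1088 of the mass, i.e. 10.88%.

10.88 wt%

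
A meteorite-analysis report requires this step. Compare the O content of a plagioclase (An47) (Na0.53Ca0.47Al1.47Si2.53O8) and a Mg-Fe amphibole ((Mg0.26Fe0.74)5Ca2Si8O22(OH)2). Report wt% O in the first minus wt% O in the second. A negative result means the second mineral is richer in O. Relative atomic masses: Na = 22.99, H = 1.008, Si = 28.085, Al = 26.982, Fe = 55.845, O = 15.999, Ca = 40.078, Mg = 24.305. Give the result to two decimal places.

6.12 percentage points

First mineral: 127.992 g O in 269.732 g formula = 47.45 wt% O.
Second mineral: 383.976 g O in 929.051 g formula = 41.33 wt% O.
47.45% − 41.33% gives a difference of 6.12 percentage points.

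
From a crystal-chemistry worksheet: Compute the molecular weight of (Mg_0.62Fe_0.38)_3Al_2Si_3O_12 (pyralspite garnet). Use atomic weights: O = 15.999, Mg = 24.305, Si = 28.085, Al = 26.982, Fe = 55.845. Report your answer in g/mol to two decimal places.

The formula mass is the sum 1.86×24.305 + 1.14×55.845 + 2×26.982 + 3×28.085 + 12×15.999.

439.08 g/mol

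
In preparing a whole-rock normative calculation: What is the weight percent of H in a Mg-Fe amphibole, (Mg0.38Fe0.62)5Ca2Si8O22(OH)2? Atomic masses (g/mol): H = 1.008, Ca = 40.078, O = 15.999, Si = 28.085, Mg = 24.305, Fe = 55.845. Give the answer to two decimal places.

0.22 wt%

M((Mg0.38Fe0.62)5Ca2Si8O22(OH)2) = 910.127 g/mol.
H contributes 2 × 1.008 = 2.016 g per mole.
2.016/910.127 = 0.0022 → 0.22%.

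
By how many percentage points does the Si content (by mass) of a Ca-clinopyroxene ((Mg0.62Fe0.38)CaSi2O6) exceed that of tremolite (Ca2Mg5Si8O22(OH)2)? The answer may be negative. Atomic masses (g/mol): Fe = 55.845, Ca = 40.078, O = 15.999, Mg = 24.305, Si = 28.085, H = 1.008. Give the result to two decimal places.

First mineral: 56.170 g Si in 228.532 g formula = 24.58 wt% Si.
Second mineral: 224.680 g Si in 812.353 g formula = 27.66 wt% Si.
24.58% − 27.66% gives a difference of -3.08 percentage points.

-3.08 percentage points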